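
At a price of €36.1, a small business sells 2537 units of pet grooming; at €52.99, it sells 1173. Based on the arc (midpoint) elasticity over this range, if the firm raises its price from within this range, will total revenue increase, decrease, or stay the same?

decrease

Arc ε = (-1364/16.89)(44.55/1855.0) ≈ -1.939.
|ε| = 1.94 > 1, so demand is elastic. A price rise therefore reduces total revenue.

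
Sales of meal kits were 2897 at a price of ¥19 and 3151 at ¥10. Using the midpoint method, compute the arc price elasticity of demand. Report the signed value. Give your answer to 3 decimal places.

ΔQ = 3151 − 2897 = 254; ΔP = 10 − 19 = -9.
Midpoints: P̄ = 14.50, Q̄ = 3024.0.
ε = (ΔQ/ΔP)(P̄/Q̄) = (254/-9)(14.50/3024.0).

-0.135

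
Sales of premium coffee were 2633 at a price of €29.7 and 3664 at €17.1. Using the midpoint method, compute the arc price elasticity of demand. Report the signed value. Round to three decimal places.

ΔQ = 3664 − 2633 = 1031; ΔP = 17.1 − 29.7 = -12.6.
Midpoints: P̄ = 23.40, Q̄ = 3148.5.
ε = (ΔQ/ΔP)(P̄/Q̄) = (1031/-12.6)(23.40/3148.5).

-0.608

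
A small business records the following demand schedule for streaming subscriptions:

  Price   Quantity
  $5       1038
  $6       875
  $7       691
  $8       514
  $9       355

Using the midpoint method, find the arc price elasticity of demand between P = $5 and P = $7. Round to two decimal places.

At P = 5, Q = 1038; at P = 7, Q = 691.
ΔQ = -347, ΔP = 2. Midpoints: P̄ = 6.00, Q̄ = 864.5.
ε = (ΔQ/ΔP)(P̄/Q̄) = (-347/2)(6.00/864.5).

-1.20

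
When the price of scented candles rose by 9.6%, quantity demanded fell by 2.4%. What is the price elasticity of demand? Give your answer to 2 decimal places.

ε = %ΔQ / %ΔP = (-2.4)/(9.6) = -0.250.

-0.25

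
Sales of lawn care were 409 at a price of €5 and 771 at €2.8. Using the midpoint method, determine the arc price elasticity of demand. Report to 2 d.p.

-1.09

ΔQ = 771 − 409 = 362; ΔP = 2.8 − 5 = -2.2.
Midpoints: P̄ = 3.90, Q̄ = 590.0.
ε = (ΔQ/ΔP)(P̄/Q̄) = (362/-2.2)(3.90/590.0).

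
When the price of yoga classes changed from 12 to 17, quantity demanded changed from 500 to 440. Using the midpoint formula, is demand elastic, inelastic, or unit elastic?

Arc ε ≈ -0.370.
|ε| = 0.37 < 1.

inelastic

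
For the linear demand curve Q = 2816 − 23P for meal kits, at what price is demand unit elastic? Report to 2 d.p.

For linear demand Q = a − bP, ε = −bP/(a − bP). |ε| = 1 when bP = a − bP, i.e. P = a/(2b).
P = 2816/(2·23) = 2816/46 = 61.2174.

61.22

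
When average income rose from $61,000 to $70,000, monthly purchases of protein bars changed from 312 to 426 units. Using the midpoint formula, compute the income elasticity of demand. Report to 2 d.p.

ΔQ = 114, ΔI = 9000. Midpoints: Ī = 65,500, Q̄ = 369.0.
ε_I = (ΔQ/ΔI)(Ī/Q̄) = (114/9000)(65500/369.0).
ε_I > 0, so the good is normal.

2.25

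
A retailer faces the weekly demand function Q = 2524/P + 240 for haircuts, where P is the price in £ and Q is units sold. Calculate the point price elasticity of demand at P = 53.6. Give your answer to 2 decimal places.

At P = 53.6, Q = 287.090.
dQ/dP = −2524/P² = -0.879.
ε = (dQ/dP)(P/Q) = (-0.879)(53.6/287.090).

-0.16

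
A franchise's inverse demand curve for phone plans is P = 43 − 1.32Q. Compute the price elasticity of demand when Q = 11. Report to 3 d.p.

At Q = 11, P = 43 − 1.32(11) = 28.48.
dP/dQ = −1.32, so dQ/dP = 1/(−1.32) = -0.758.
ε = (dQ/dP)(P/Q) = (-0.758)(28.48/11).

-1.961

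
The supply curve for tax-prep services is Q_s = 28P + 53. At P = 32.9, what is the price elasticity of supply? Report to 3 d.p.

At P = 32.9, Q_s = 974.20.
dQ_s/dP = 28.
ε_s = (dQ_s/dP)(P/Q_s) = (28)(32.9/974.20).

0.946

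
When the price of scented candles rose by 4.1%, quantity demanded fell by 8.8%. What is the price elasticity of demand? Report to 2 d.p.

-2.15

ε = %ΔQ / %ΔP = (-8.8)/(4.1) = -2.146.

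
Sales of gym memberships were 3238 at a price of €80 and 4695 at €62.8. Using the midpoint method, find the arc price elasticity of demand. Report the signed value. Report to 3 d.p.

ΔQ = 4695 − 3238 = 1457; ΔP = 62.8 − 80 = -17.2.
Midpoints: P̄ = 71.40, Q̄ = 3966.5.
ε = (ΔQ/ΔP)(P̄/Q̄) = (1457/-17.2)(71.40/3966.5).

-1.525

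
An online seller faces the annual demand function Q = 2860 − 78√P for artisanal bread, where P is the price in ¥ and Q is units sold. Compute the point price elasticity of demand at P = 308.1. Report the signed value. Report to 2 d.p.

-0.46

At P = 308.1, Q = 1490.883.
dQ/dP = −78/(2√P) = -2.222.
ε = (dQ/dP)(P/Q) = (-2.222)(308.1/1490.883).
|ε| < 1, so demand is inelastic at this price.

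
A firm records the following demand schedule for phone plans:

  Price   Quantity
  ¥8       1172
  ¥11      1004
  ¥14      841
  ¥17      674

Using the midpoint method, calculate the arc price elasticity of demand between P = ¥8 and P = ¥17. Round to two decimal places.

-0.75

At P = 8, Q = 1172; at P = 17, Q = 674.
ΔQ = -498, ΔP = 9. Midpoints: P̄ = 12.50, Q̄ = 923.0.
ε = (ΔQ/ΔP)(P̄/Q̄) = (-498/9)(12.50/923.0).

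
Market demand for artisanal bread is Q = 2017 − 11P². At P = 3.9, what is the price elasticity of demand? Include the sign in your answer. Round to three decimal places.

-0.181

At P = 3.9, Q = 1849.690.
dQ/dP = −22P = -85.800.
ε = (dQ/dP)(P/Q) = (-85.800)(3.9/1849.690).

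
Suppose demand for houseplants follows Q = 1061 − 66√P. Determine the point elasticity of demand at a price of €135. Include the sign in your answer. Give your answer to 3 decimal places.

At P = 135, Q = 294.149.
dQ/dP = −66/(2√P) = -2.840.
ε = (dQ/dP)(P/Q) = (-2.840)(135/294.149).
|ε| > 1, so demand is elastic at this price.

-1.304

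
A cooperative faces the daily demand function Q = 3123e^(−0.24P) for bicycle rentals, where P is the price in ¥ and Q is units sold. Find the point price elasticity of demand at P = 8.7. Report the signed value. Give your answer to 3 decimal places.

At P = 8.7, Q = 387.048.
dQ/dP = −0.24·3123e^(−0.24P) = −0.24Q = -92.892.
ε = (dQ/dP)(P/Q) = (-92.892)(8.7/387.048).

-2.088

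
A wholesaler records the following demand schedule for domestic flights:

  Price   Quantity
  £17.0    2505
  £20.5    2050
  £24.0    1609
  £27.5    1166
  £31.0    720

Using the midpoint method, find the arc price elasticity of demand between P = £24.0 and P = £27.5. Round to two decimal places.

-2.35

At P = 24.0, Q = 1609; at P = 27.5, Q = 1166.
ΔQ = -443, ΔP = 3.5. Midpoints: P̄ = 25.75, Q̄ = 1387.5.
ε = (ΔQ/ΔP)(P̄/Q̄) = (-443/3.5)(25.75/1387.5).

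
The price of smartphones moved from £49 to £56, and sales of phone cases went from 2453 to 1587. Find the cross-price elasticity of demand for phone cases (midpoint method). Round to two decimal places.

-3.22

ΔQ_x = 1587 − 2453 = -866; ΔP_y = 56 − 49 = 7.
Midpoints: P̄_y = 52.50, Q̄_x = 2020.0.
ε_xy = (ΔQ_x/ΔP_y)(P̄_y/Q̄_x) = (-866/7)(52.50/2020.0).
ε_xy < 0, so the goods are complements.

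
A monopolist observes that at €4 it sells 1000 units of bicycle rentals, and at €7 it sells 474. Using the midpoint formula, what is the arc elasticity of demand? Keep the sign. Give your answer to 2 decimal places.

-1.31

ΔQ = 474 − 1000 = -526; ΔP = 7 − 4 = 3.
Midpoints: P̄ = 5.50, Q̄ = 737.0.
ε = (ΔQ/ΔP)(P̄/Q̄) = (-526/3)(5.50/737.0).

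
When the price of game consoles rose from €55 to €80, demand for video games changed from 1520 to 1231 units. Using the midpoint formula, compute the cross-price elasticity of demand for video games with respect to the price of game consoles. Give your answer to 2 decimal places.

ΔQ_x = 1231 − 1520 = -289; ΔP_y = 80 − 55 = 25.
Midpoints: P̄_y = 67.50, Q̄_x = 1375.5.
ε_xy = (ΔQ_x/ΔP_y)(P̄_y/Q̄_x) = (-289/25)(67.50/1375.5).

-0.57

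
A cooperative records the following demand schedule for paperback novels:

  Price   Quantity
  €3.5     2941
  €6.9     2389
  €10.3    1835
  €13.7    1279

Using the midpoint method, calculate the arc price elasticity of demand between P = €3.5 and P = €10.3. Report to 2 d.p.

At P = 3.5, Q = 2941; at P = 10.3, Q = 1835.
ΔQ = -1106, ΔP = 6.8. Midpoints: P̄ = 6.90, Q̄ = 2388.0.
ε = (ΔQ/ΔP)(P̄/Q̄) = (-1106/6.8)(6.90/2388.0).

-0.47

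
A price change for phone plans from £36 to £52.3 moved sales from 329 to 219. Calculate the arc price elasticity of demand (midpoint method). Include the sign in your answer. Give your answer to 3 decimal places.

-1.087

ΔQ = 219 − 329 = -110; ΔP = 52.3 − 36 = 16.3.
Midpoints: P̄ = 44.15, Q̄ = 274.0.
ε = (ΔQ/ΔP)(P̄/Q̄) = (-110/16.3)(44.15/274.0).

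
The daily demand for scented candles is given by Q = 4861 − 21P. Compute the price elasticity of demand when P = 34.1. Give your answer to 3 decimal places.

At P = 34.1, Q = 4144.900.
dQ/dP = −21.
ε = (dQ/dP)(P/Q) = (-21)(34.1/4144.900).

-0.173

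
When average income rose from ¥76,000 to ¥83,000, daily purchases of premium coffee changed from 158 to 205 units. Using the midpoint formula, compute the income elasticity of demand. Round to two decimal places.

ΔQ = 47, ΔI = 7000. Midpoints: Ī = 79,500, Q̄ = 181.5.
ε_I = (ΔQ/ΔI)(Ī/Q̄) = (47/7000)(79500/181.5).

2.94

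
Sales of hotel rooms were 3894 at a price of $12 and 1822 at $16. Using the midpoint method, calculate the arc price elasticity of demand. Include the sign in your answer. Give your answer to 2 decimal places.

ΔQ = 1822 − 3894 = -2072; ΔP = 16 − 12 = 4.
Midpoints: P̄ = 14.00, Q̄ = 2858.0.
ε = (ΔQ/ΔP)(P̄/Q̄) = (-2072/4)(14.00/2858.0).

-2.54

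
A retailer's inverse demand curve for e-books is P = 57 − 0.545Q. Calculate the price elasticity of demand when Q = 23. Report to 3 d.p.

-3.547

At Q = 23, P = 57 − 0.545(23) = 44.47.
dP/dQ = −0.545, so dQ/dP = 1/(−0.545) = -1.835.
ε = (dQ/dP)(P/Q) = (-1.835)(44.47/23).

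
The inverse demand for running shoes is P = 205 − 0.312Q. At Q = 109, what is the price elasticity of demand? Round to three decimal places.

At Q = 109, P = 205 − 0.312(109) = 170.99.
dP/dQ = −0.312, so dQ/dP = 1/(−0.312) = -3.205.
ε = (dQ/dP)(P/Q) = (-3.205)(170.99/109).

-5.028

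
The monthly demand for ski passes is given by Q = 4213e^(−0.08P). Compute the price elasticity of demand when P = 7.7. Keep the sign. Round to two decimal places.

-0.62

At P = 7.7, Q = 2275.444.
dQ/dP = −0.08·4213e^(−0.08P) = −0.08Q = -182.035.
ε = (dQ/dP)(P/Q) = (-182.035)(7.7/2275.444).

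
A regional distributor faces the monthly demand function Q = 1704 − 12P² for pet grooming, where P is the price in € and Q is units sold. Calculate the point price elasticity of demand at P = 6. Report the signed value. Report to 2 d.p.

-0.68

At P = 6, Q = 1272.
dQ/dP = −24P = -144.
ε = (dQ/dP)(P/Q) = (-144)(6/1272).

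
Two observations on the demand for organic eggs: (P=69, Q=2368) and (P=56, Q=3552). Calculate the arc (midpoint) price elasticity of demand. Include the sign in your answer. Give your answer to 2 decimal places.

-1.92

ΔQ = 3552 − 2368 = 1184; ΔP = 56 − 69 = -13.
Midpoints: P̄ = 62.50, Q̄ = 2960.0.
ε = (ΔQ/ΔP)(P̄/Q̄) = (1184/-13)(62.50/2960.0).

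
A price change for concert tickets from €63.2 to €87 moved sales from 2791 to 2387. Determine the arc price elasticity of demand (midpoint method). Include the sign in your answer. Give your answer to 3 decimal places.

ΔQ = 2387 − 2791 = -404; ΔP = 87 − 63.2 = 23.8.
Midpoints: P̄ = 75.10, Q̄ = 2589.0.
ε = (ΔQ/ΔP)(P̄/Q̄) = (-404/23.8)(75.10/2589.0).

-0.492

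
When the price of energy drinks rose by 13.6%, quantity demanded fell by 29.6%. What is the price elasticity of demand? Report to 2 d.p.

ε = %ΔQ / %ΔP = (-29.6)/(13.6) = -2.176.

-2.18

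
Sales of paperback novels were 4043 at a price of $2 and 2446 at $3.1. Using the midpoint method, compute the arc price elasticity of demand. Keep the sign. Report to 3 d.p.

-1.141

ΔQ = 2446 − 4043 = -1597; ΔP = 3.1 − 2 = 1.1.
Midpoints: P̄ = 2.55, Q̄ = 3244.5.
ε = (ΔQ/ΔP)(P̄/Q̄) = (-1597/1.1)(2.55/3244.5).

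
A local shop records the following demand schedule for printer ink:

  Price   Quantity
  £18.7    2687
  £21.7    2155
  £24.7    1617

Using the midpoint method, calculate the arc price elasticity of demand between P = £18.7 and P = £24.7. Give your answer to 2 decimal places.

At P = 18.7, Q = 2687; at P = 24.7, Q = 1617.
ΔQ = -1070, ΔP = 6.0. Midpoints: P̄ = 21.70, Q̄ = 2152.0.
ε = (ΔQ/ΔP)(P̄/Q̄) = (-1070/6.0)(21.70/2152.0).

-1.80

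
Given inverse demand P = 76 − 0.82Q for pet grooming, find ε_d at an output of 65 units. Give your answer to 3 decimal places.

-0.426

At Q = 65, P = 76 − 0.82(65) = 22.70.
dP/dQ = −0.82, so dQ/dP = 1/(−0.82) = -1.220.
ε = (dQ/dP)(P/Q) = (-1.220)(22.70/65).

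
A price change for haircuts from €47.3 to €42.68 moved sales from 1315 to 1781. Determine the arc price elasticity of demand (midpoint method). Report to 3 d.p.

ΔQ = 1781 − 1315 = 466; ΔP = 42.68 − 47.3 = -4.62.
Midpoints: P̄ = 44.99, Q̄ = 1548.0.
ε = (ΔQ/ΔP)(P̄/Q̄) = (466/-4.62)(44.99/1548.0).

-2.931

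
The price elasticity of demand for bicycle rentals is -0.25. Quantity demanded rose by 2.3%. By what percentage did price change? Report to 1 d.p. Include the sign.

-9.2%

%ΔP ≈ %ΔQ / ε = (2.3%)/(-0.25) = -9.20%.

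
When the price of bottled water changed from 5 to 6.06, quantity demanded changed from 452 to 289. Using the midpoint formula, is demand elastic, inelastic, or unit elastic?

Arc ε ≈ -2.295.
|ε| = 2.30 > 1.

elastic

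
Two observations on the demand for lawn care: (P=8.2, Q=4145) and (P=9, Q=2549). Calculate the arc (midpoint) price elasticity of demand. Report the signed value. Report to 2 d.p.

ΔQ = 2549 − 4145 = -1596; ΔP = 9 − 8.2 = 0.8.
Midpoints: P̄ = 8.60, Q̄ = 3347.0.
ε = (ΔQ/ΔP)(P̄/Q̄) = (-1596/0.8)(8.60/3347.0).

-5.13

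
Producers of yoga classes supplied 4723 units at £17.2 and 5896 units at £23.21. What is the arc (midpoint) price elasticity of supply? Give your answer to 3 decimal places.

ΔQ = 5896 − 4723 = 1173; ΔP = 23.21 − 17.2 = 6.01.
Midpoints: P̄ = 20.20, Q̄ = 5309.5.
ε_s = (ΔQ/ΔP)(P̄/Q̄) = (1173/6.01)(20.20/5309.5).

0.743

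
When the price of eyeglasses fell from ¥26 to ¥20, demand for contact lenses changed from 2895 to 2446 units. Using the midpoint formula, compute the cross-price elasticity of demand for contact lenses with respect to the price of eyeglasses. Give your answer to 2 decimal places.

0.64

ΔQ_x = 2446 − 2895 = -449; ΔP_y = 20 − 26 = -6.
Midpoints: P̄_y = 23.00, Q̄_x = 2670.5.
ε_xy = (ΔQ_x/ΔP_y)(P̄_y/Q̄_x) = (-449/-6)(23.00/2670.5).
ε_xy > 0, so the goods are substitutes.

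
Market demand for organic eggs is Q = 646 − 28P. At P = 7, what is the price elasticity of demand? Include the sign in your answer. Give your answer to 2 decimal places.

-0.44

At P = 7, Q = 450.
dQ/dP = −28.
ε = (dQ/dP)(P/Q) = (-28)(7/450).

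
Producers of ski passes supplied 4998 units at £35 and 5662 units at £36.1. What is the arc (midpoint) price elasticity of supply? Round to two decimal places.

ΔQ = 5662 − 4998 = 664; ΔP = 36.1 − 35 = 1.1.
Midpoints: P̄ = 35.55, Q̄ = 5330.0.
ε_s = (ΔQ/ΔP)(P̄/Q̄) = (664/1.1)(35.55/5330.0).

4.03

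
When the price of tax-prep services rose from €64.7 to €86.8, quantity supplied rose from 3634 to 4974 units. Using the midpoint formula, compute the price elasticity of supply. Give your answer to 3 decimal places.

ΔQ = 4974 − 3634 = 1340; ΔP = 86.8 − 64.7 = 22.1.
Midpoints: P̄ = 75.75, Q̄ = 4304.0.
ε_s = (ΔQ/ΔP)(P̄/Q̄) = (1340/22.1)(75.75/4304.0).

1.067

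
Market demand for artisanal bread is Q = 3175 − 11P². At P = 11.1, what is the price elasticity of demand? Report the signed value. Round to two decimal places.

-1.49

At P = 11.1, Q = 1819.690.
dQ/dP = −22P = -244.200.
ε = (dQ/dP)(P/Q) = (-244.200)(11.1/1819.690).
|ε| > 1, so demand is elastic at this price.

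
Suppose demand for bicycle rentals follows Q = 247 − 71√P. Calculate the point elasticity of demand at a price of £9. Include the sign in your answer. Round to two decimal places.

At P = 9, Q = 34.
dQ/dP = −71/(2√P) = -11.833.
ε = (dQ/dP)(P/Q) = (-11.833)(9/34).
|ε| > 1, so demand is elastic at this price.

-3.13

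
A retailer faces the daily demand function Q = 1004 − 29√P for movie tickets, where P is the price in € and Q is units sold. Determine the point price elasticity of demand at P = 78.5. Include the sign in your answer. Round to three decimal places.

At P = 78.5, Q = 747.059.
dQ/dP = −29/(2√P) = -1.637.
ε = (dQ/dP)(P/Q) = (-1.637)(78.5/747.059).
|ε| < 1, so demand is inelastic at this price.

-0.172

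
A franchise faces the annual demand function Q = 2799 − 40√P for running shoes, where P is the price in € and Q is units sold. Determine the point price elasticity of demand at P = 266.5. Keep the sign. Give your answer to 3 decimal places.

At P = 266.5, Q = 2146.007.
dQ/dP = −40/(2√P) = -1.225.
ε = (dQ/dP)(P/Q) = (-1.225)(266.5/2146.007).
|ε| < 1, so demand is inelastic at this price.

-0.152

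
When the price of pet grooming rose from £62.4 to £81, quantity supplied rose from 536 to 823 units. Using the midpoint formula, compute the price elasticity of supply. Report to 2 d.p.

1.63

ΔQ = 823 − 536 = 287; ΔP = 81 − 62.4 = 18.6.
Midpoints: P̄ = 71.70, Q̄ = 679.5.
ε_s = (ΔQ/ΔP)(P̄/Q̄) = (287/18.6)(71.70/679.5).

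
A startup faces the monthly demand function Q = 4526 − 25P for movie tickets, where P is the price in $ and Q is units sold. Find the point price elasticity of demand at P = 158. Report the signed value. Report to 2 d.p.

-6.86

At P = 158, Q = 576.
dQ/dP = −25.
ε = (dQ/dP)(P/Q) = (-25)(158/576).
|ε| > 1, so demand is elastic at this price.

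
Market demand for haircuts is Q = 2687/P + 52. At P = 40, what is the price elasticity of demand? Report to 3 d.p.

At P = 40, Q = 119.175.
dQ/dP = −2687/P² = -1.679.
ε = (dQ/dP)(P/Q) = (-1.679)(40/119.175).

-0.564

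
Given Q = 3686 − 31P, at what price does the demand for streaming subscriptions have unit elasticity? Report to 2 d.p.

59.45

For linear demand Q = a − bP, ε = −bP/(a − bP). |ε| = 1 when bP = a − bP, i.e. P = a/(2b).
P = 3686/(2·31) = 3686/62 = 59.4516.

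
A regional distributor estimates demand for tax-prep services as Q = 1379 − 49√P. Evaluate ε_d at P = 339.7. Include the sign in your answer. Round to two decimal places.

At P = 339.7, Q = 475.883.
dQ/dP = −49/(2√P) = -1.329.
ε = (dQ/dP)(P/Q) = (-1.329)(339.7/475.883).

-0.95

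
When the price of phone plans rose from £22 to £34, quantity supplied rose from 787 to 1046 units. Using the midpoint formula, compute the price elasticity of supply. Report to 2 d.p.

0.66

ΔQ = 1046 − 787 = 259; ΔP = 34 − 22 = 12.
Midpoints: P̄ = 28.00, Q̄ = 916.5.
ε_s = (ΔQ/ΔP)(P̄/Q̄) = (259/12)(28.00/916.5).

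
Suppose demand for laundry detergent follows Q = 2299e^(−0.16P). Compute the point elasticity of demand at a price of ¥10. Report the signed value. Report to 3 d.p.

-1.600

At P = 10, Q = 464.160.
dQ/dP = −0.16·2299e^(−0.16P) = −0.16Q = -74.266.
ε = (dQ/dP)(P/Q) = (-74.266)(10/464.160).
|ε| > 1, so demand is elastic at this price.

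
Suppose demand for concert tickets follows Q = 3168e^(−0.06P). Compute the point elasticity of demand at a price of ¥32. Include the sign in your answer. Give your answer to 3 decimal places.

-1.920

At P = 32, Q = 464.451.
dQ/dP = −0.06·3168e^(−0.06P) = −0.06Q = -27.867.
ε = (dQ/dP)(P/Q) = (-27.867)(32/464.451).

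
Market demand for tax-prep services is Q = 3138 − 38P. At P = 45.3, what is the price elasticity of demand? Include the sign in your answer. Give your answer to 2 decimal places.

-1.22

At P = 45.3, Q = 1416.600.
dQ/dP = −38.
ε = (dQ/dP)(P/Q) = (-38)(45.3/1416.600).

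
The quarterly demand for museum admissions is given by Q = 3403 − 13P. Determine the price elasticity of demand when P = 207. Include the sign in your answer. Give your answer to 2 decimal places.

At P = 207, Q = 712.
dQ/dP = −13.
ε = (dQ/dP)(P/Q) = (-13)(207/712).

-3.78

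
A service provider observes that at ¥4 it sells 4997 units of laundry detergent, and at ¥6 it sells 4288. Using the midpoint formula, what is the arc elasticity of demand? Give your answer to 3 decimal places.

ΔQ = 4288 − 4997 = -709; ΔP = 6 − 4 = 2.
Midpoints: P̄ = 5.00, Q̄ = 4642.5.
ε = (ΔQ/ΔP)(P̄/Q̄) = (-709/2)(5.00/4642.5).

-0.382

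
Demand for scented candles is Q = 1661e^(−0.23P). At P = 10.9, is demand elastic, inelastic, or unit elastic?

elastic

Q = 135.392, dQ/dP = -31.140.
ε = (dQ/dP)(P/Q) ≈ -2.507.
|ε| = 2.51 > 1.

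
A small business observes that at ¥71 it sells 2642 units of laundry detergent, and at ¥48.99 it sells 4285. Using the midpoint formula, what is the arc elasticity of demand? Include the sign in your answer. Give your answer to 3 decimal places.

-1.293

ΔQ = 4285 − 2642 = 1643; ΔP = 48.99 − 71 = -22.01.
Midpoints: P̄ = 60.00, Q̄ = 3463.5.
ε = (ΔQ/ΔP)(P̄/Q̄) = (1643/-22.01)(60.00/3463.5).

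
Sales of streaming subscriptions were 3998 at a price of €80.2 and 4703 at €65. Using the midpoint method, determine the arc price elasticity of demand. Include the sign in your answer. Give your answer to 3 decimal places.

ΔQ = 4703 − 3998 = 705; ΔP = 65 − 80.2 = -15.2.
Midpoints: P̄ = 72.60, Q̄ = 4350.5.
ε = (ΔQ/ΔP)(P̄/Q̄) = (705/-15.2)(72.60/4350.5).

-0.774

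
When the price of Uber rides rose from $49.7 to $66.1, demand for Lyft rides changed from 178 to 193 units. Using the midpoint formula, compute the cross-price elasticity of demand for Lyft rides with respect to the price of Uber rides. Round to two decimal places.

ΔQ_x = 193 − 178 = 15; ΔP_y = 66.1 − 49.7 = 16.4.
Midpoints: P̄_y = 57.90, Q̄_x = 185.5.
ε_xy = (ΔQ_x/ΔP_y)(P̄_y/Q̄_x) = (15/16.4)(57.90/185.5).

0.29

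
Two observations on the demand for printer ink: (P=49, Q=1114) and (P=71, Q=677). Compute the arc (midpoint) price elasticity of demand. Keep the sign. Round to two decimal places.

-1.33

ΔQ = 677 − 1114 = -437; ΔP = 71 − 49 = 22.
Midpoints: P̄ = 60.00, Q̄ = 895.5.
ε = (ΔQ/ΔP)(P̄/Q̄) = (-437/22)(60.00/895.5).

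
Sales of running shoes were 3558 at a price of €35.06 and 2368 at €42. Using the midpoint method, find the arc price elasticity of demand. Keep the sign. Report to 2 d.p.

-2.23

ΔQ = 2368 − 3558 = -1190; ΔP = 42 − 35.06 = 6.94.
Midpoints: P̄ = 38.53, Q̄ = 2963.0.
ε = (ΔQ/ΔP)(P̄/Q̄) = (-1190/6.94)(38.53/2963.0).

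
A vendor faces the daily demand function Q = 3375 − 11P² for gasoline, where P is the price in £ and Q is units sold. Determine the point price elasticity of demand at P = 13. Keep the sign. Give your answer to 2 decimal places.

At P = 13, Q = 1516.
dQ/dP = −22P = -286.
ε = (dQ/dP)(P/Q) = (-286)(13/1516).
|ε| > 1, so demand is elastic at this price.

-2.45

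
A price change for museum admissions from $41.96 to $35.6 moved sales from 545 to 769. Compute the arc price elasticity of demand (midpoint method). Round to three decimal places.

ΔQ = 769 − 545 = 224; ΔP = 35.6 − 41.96 = -6.36.
Midpoints: P̄ = 38.78, Q̄ = 657.0.
ε = (ΔQ/ΔP)(P̄/Q̄) = (224/-6.36)(38.78/657.0).

-2.079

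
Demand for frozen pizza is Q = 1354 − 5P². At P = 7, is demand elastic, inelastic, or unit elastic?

Q = 1109, dQ/dP = -70.
ε = (dQ/dP)(P/Q) ≈ -0.442.
|ε| = 0.44 < 1.

inelastic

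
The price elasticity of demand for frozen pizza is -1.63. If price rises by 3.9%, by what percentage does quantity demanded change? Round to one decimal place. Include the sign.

-6.4%

%ΔQ ≈ ε × %ΔP = (-1.63)(3.9%) = -6.36%.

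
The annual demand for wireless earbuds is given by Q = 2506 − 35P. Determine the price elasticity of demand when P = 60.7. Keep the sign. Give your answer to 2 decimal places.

-5.57

At P = 60.7, Q = 381.500.
dQ/dP = −35.
ε = (dQ/dP)(P/Q) = (-35)(60.7/381.500).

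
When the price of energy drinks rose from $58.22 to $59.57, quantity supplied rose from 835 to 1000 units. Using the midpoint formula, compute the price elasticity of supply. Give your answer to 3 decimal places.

7.846

ΔQ = 1000 − 835 = 165; ΔP = 59.57 − 58.22 = 1.35.
Midpoints: P̄ = 58.89, Q̄ = 917.5.
ε_s = (ΔQ/ΔP)(P̄/Q̄) = (165/1.35)(58.89/917.5).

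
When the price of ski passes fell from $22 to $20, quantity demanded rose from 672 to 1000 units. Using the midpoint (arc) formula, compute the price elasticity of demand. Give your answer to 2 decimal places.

ΔQ = 1000 − 672 = 328; ΔP = 20 − 22 = -2.
Midpoints: P̄ = 21.00, Q̄ = 836.0.
ε = (ΔQ/ΔP)(P̄/Q̄) = (328/-2)(21.00/836.0).

-4.12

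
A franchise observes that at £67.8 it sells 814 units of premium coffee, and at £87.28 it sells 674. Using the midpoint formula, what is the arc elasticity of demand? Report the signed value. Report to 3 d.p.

-0.749

ΔQ = 674 − 814 = -140; ΔP = 87.28 − 67.8 = 19.48.
Midpoints: P̄ = 77.54, Q̄ = 744.0.
ε = (ΔQ/ΔP)(P̄/Q̄) = (-140/19.48)(77.54/744.0).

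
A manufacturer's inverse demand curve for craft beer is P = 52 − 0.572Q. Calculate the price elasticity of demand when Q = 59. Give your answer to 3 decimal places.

At Q = 59, P = 52 − 0.572(59) = 18.25.
dP/dQ = −0.572, so dQ/dP = 1/(−0.572) = -1.748.
ε = (dQ/dP)(P/Q) = (-1.748)(18.25/59).

-0.541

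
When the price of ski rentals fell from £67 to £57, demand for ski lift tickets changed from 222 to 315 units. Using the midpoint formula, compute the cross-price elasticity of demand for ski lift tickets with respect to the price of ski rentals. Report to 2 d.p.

ΔQ_x = 315 − 222 = 93; ΔP_y = 57 − 67 = -10.
Midpoints: P̄_y = 62.00, Q̄_x = 268.5.
ε_xy = (ΔQ_x/ΔP_y)(P̄_y/Q̄_x) = (93/-10)(62.00/268.5).

-2.15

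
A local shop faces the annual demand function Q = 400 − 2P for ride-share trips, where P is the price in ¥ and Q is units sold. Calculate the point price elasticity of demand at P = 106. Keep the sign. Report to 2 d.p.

-1.13

At P = 106, Q = 188.
dQ/dP = −2.
ε = (dQ/dP)(P/Q) = (-2)(106/188).
|ε| > 1, so demand is elastic at this price.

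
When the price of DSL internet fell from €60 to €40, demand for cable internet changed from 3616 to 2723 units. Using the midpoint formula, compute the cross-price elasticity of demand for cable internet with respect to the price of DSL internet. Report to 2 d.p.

ΔQ_x = 2723 − 3616 = -893; ΔP_y = 40 − 60 = -20.
Midpoints: P̄_y = 50.00, Q̄_x = 3169.5.
ε_xy = (ΔQ_x/ΔP_y)(P̄_y/Q̄_x) = (-893/-20)(50.00/3169.5).

0.70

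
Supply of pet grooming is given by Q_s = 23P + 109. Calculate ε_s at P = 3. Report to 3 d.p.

0.388

At P = 3, Q_s = 178.
dQ_s/dP = 23.
ε_s = (dQ_s/dP)(P/Q_s) = (23)(3/178).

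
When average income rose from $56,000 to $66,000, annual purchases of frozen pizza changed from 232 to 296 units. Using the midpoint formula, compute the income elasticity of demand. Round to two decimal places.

1.48

ΔQ = 64, ΔI = 10000. Midpoints: Ī = 61,000, Q̄ = 264.0.
ε_I = (ΔQ/ΔI)(Ī/Q̄) = (64/10000)(61000/264.0).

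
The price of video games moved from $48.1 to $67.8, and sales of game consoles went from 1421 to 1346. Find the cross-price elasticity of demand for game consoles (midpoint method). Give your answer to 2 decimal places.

-0.16

ΔQ_x = 1346 − 1421 = -75; ΔP_y = 67.8 − 48.1 = 19.7.
Midpoints: P̄_y = 57.95, Q̄_x = 1383.5.
ε_xy = (ΔQ_x/ΔP_y)(P̄_y/Q̄_x) = (-75/19.7)(57.95/1383.5).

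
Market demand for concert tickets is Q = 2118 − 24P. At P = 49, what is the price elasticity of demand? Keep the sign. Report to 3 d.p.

-1.248

At P = 49, Q = 942.
dQ/dP = −24.
ε = (dQ/dP)(P/Q) = (-24)(49/942).
|ε| > 1, so demand is elastic at this price.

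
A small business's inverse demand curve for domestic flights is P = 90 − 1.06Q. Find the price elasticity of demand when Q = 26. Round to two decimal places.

-2.27

At Q = 26, P = 90 − 1.06(26) = 62.44.
dP/dQ = −1.06, so dQ/dP = 1/(−1.06) = -0.943.
ε = (dQ/dP)(P/Q) = (-0.943)(62.44/26).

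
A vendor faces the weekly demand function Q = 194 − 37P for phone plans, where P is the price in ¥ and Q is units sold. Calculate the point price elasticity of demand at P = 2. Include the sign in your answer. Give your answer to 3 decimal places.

-0.617

At P = 2, Q = 120.
dQ/dP = −37.
ε = (dQ/dP)(P/Q) = (-37)(2/120).
|ε| < 1, so demand is inelastic at this price.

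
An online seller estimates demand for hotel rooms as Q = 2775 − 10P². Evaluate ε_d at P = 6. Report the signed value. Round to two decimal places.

At P = 6, Q = 2415.
dQ/dP = −20P = -120.
ε = (dQ/dP)(P/Q) = (-120)(6/2415).

-0.30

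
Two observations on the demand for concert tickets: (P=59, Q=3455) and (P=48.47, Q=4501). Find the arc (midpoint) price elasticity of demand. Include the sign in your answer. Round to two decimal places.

ΔQ = 4501 − 3455 = 1046; ΔP = 48.47 − 59 = -10.53.
Midpoints: P̄ = 53.73, Q̄ = 3978.0.
ε = (ΔQ/ΔP)(P̄/Q̄) = (1046/-10.53)(53.73/3978.0).

-1.34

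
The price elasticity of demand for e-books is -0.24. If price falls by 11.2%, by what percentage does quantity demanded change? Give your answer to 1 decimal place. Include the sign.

%ΔQ ≈ ε × %ΔP = (-0.24)(-11.2%) = 2.69%.

2.7%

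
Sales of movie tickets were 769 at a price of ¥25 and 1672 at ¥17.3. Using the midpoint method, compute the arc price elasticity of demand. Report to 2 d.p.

-2.03

ΔQ = 1672 − 769 = 903; ΔP = 17.3 − 25 = -7.7.
Midpoints: P̄ = 21.15, Q̄ = 1220.5.
ε = (ΔQ/ΔP)(P̄/Q̄) = (903/-7.7)(21.15/1220.5).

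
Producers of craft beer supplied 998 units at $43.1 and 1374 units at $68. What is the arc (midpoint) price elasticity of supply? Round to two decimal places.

0.71

ΔQ = 1374 − 998 = 376; ΔP = 68 − 43.1 = 24.9.
Midpoints: P̄ = 55.55, Q̄ = 1186.0.
ε_s = (ΔQ/ΔP)(P̄/Q̄) = (376/24.9)(55.55/1186.0).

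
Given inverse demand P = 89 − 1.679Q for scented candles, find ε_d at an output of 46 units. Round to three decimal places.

-0.152

At Q = 46, P = 89 − 1.679(46) = 11.77.
dP/dQ = −1.679, so dQ/dP = 1/(−1.679) = -0.596.
ε = (dQ/dP)(P/Q) = (-0.596)(11.77/46).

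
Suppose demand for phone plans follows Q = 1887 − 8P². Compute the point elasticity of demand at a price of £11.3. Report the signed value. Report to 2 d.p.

At P = 11.3, Q = 865.480.
dQ/dP = −16P = -180.800.
ε = (dQ/dP)(P/Q) = (-180.800)(11.3/865.480).
|ε| > 1, so demand is elastic at this price.

-2.36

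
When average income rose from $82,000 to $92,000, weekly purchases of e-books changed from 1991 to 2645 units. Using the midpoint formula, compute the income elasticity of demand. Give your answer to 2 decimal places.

2.45

ΔQ = 654, ΔI = 10000. Midpoints: Ī = 87,000, Q̄ = 2318.0.
ε_I = (ΔQ/ΔI)(Ī/Q̄) = (654/10000)(87000/2318.0).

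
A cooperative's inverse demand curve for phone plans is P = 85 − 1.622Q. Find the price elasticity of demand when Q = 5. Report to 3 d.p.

-9.481

At Q = 5, P = 85 − 1.622(5) = 76.89.
dP/dQ = −1.622, so dQ/dP = 1/(−1.622) = -0.617.
ε = (dQ/dP)(P/Q) = (-0.617)(76.89/5).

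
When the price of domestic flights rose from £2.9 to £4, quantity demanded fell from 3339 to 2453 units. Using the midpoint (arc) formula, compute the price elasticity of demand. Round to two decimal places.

ΔQ = 2453 − 3339 = -886; ΔP = 4 − 2.9 = 1.1.
Midpoints: P̄ = 3.45, Q̄ = 2896.0.
ε = (ΔQ/ΔP)(P̄/Q̄) = (-886/1.1)(3.45/2896.0).

-0.96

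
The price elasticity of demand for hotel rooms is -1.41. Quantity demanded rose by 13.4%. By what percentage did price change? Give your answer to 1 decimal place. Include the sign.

%ΔP ≈ %ΔQ / ε = (13.4%)/(-1.41) = -9.50%.

-9.5%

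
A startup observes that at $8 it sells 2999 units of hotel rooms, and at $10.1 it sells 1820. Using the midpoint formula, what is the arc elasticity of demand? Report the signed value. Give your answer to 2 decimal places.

ΔQ = 1820 − 2999 = -1179; ΔP = 10.1 − 8 = 2.1.
Midpoints: P̄ = 9.05, Q̄ = 2409.5.
ε = (ΔQ/ΔP)(P̄/Q̄) = (-1179/2.1)(9.05/2409.5).

-2.11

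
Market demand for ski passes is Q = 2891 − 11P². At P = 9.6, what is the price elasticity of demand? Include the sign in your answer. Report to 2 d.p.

At P = 9.6, Q = 1877.240.
dQ/dP = −22P = -211.200.
ε = (dQ/dP)(P/Q) = (-211.200)(9.6/1877.240).
|ε| > 1, so demand is elastic at this price.

-1.08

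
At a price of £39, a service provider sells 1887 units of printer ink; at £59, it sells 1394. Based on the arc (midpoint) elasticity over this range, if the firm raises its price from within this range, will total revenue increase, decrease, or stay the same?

Arc ε = (-493/20)(49.00/1640.5) ≈ -0.736.
|ε| = 0.74 < 1, so demand is inelastic. A price rise therefore raises total revenue.

increase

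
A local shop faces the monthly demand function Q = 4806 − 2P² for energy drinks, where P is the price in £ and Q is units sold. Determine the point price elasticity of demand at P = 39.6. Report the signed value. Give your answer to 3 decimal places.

At P = 39.6, Q = 1669.680.
dQ/dP = −4P = -158.400.
ε = (dQ/dP)(P/Q) = (-158.400)(39.6/1669.680).
|ε| > 1, so demand is elastic at this price.

-3.757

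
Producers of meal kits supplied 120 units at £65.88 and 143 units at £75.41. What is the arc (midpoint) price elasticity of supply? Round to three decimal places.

ΔQ = 143 − 120 = 23; ΔP = 75.41 − 65.88 = 9.53.
Midpoints: P̄ = 70.64, Q̄ = 131.5.
ε_s = (ΔQ/ΔP)(P̄/Q̄) = (23/9.53)(70.64/131.5).

1.297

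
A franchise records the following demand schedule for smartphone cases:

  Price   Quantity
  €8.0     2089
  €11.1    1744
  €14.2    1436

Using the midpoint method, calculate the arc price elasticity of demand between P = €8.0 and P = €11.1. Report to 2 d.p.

-0.55

At P = 8.0, Q = 2089; at P = 11.1, Q = 1744.
ΔQ = -345, ΔP = 3.1. Midpoints: P̄ = 9.55, Q̄ = 1916.5.
ε = (ΔQ/ΔP)(P̄/Q̄) = (-345/3.1)(9.55/1916.5).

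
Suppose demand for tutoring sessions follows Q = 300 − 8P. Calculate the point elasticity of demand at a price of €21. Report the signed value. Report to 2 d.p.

At P = 21, Q = 132.
dQ/dP = −8.
ε = (dQ/dP)(P/Q) = (-8)(21/132).

-1.27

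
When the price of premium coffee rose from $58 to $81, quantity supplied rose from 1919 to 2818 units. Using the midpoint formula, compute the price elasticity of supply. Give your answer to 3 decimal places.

1.147

ΔQ = 2818 − 1919 = 899; ΔP = 81 − 58 = 23.
Midpoints: P̄ = 69.50, Q̄ = 2368.5.
ε_s = (ΔQ/ΔP)(P̄/Q̄) = (899/23)(69.50/2368.5).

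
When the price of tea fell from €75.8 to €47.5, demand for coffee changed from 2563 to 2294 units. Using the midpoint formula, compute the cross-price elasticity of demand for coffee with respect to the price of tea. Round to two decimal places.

ΔQ_x = 2294 − 2563 = -269; ΔP_y = 47.5 − 75.8 = -28.3.
Midpoints: P̄_y = 61.65, Q̄_x = 2428.5.
ε_xy = (ΔQ_x/ΔP_y)(P̄_y/Q̄_x) = (-269/-28.3)(61.65/2428.5).

0.24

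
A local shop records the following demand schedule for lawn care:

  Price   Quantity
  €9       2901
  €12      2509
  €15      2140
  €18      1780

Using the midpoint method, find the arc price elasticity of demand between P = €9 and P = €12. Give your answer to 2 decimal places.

-0.51

At P = 9, Q = 2901; at P = 12, Q = 2509.
ΔQ = -392, ΔP = 3. Midpoints: P̄ = 10.50, Q̄ = 2705.0.
ε = (ΔQ/ΔP)(P̄/Q̄) = (-392/3)(10.50/2705.0).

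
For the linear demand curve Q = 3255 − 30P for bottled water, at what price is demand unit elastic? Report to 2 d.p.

For linear demand Q = a − bP, ε = −bP/(a − bP). |ε| = 1 when bP = a − bP, i.e. P = a/(2b).
P = 3255/(2·30) = 3255/60 = 54.2500.

54.25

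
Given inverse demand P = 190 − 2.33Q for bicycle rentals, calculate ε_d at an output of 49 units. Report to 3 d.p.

-0.664

At Q = 49, P = 190 − 2.33(49) = 75.83.
dP/dQ = −2.33, so dQ/dP = 1/(−2.33) = -0.429.
ε = (dQ/dP)(P/Q) = (-0.429)(75.83/49).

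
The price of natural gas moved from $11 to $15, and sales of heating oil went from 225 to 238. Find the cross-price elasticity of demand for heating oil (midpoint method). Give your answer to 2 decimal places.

0.18

ΔQ_x = 238 − 225 = 13; ΔP_y = 15 − 11 = 4.
Midpoints: P̄_y = 13.00, Q̄_x = 231.5.
ε_xy = (ΔQ_x/ΔP_y)(P̄_y/Q̄_x) = (13/4)(13.00/231.5).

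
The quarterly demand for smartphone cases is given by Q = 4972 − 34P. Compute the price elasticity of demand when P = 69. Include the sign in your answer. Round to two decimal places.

-0.89

At P = 69, Q = 2626.
dQ/dP = −34.
ε = (dQ/dP)(P/Q) = (-34)(69/2626).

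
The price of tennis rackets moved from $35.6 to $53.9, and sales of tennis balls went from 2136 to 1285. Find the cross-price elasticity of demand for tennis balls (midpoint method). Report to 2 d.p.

-1.22

ΔQ_x = 1285 − 2136 = -851; ΔP_y = 53.9 − 35.6 = 18.3.
Midpoints: P̄_y = 44.75, Q̄_x = 1710.5.
ε_xy = (ΔQ_x/ΔP_y)(P̄_y/Q̄_x) = (-851/18.3)(44.75/1710.5).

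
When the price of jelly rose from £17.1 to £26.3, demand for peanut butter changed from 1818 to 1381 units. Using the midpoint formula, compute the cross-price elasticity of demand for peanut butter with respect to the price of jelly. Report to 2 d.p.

-0.64

ΔQ_x = 1381 − 1818 = -437; ΔP_y = 26.3 − 17.1 = 9.2.
Midpoints: P̄_y = 21.70, Q̄_x = 1599.5.
ε_xy = (ΔQ_x/ΔP_y)(P̄_y/Q̄_x) = (-437/9.2)(21.70/1599.5).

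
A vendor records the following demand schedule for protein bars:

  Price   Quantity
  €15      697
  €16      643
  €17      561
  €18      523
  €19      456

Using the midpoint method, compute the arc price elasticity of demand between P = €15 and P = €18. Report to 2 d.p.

-1.57

At P = 15, Q = 697; at P = 18, Q = 523.
ΔQ = -174, ΔP = 3. Midpoints: P̄ = 16.50, Q̄ = 610.0.
ε = (ΔQ/ΔP)(P̄/Q̄) = (-174/3)(16.50/610.0).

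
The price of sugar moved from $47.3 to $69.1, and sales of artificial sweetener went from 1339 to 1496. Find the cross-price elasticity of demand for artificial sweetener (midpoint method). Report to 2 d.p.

0.30

ΔQ_x = 1496 − 1339 = 157; ΔP_y = 69.1 − 47.3 = 21.8.
Midpoints: P̄_y = 58.20, Q̄_x = 1417.5.
ε_xy = (ΔQ_x/ΔP_y)(P̄_y/Q̄_x) = (157/21.8)(58.20/1417.5).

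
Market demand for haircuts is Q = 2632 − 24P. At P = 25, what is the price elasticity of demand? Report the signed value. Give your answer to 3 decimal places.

-0.295

At P = 25, Q = 2032.
dQ/dP = −24.
ε = (dQ/dP)(P/Q) = (-24)(25/2032).
|ε| < 1, so demand is inelastic at this price.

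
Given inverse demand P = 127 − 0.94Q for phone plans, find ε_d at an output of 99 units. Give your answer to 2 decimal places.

At Q = 99, P = 127 − 0.94(99) = 33.94.
dP/dQ = −0.94, so dQ/dP = 1/(−0.94) = -1.064.
ε = (dQ/dP)(P/Q) = (-1.064)(33.94/99).

-0.36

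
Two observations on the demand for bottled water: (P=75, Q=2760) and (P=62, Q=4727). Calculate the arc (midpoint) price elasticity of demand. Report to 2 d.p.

-2.77

ΔQ = 4727 − 2760 = 1967; ΔP = 62 − 75 = -13.
Midpoints: P̄ = 68.50, Q̄ = 3743.5.
ε = (ΔQ/ΔP)(P̄/Q̄) = (1967/-13)(68.50/3743.5).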